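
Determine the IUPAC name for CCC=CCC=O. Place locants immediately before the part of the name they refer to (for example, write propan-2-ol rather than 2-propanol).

The longest carbon chain that includes the –CHO group and the multiple bond has 6 carbons, so the parent hydride is hexane.
The highest-priority functional group is an aldehyde (terminal –CHO), so the name ends in -al.
A C=C double bond in the chain gives the infix -ene-.
The numbering direction is chosen so that the aldehyde carbon is C-1 by definition.
This places the double bond between C-3 and C-4.
Assembling the pieces gives hex-3-enal.

hex-3-enal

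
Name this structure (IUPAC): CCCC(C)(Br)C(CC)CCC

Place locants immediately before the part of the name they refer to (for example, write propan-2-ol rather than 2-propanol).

The parent chain contains 8 carbons (octane).
The numbering direction is chosen so that the substituent locant set {4,4,5} is lower than {4,5,5} at the first point of difference.
That gives a bromo group at C-4; an ethyl group at C-5; a methyl group at C-4.
The substituents are ordered alphabetically, ignoring any di-/tri- multipliers.
The name is 4-bromo-5-ethyl-4-methyloctane.

4-bromo-5-ethyl-4-methyloctane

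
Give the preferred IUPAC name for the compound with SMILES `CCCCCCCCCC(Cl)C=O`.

2-chloroundecanal

Counting along the main chain through the –CHO group gives 11 carbons: the parent is undecane.
The highest-priority functional group is an aldehyde (terminal –CHO), so the name ends in -al.
Number the chain so that the aldehyde carbon is C-1 by definition.
That gives a chloro group at C-2.
Putting it together: 2-chloroundecanal.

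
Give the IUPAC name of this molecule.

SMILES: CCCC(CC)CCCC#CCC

8-ethylundec-3-yne

The longest carbon chain that includes the multiple bond has 11 carbons, so the parent hydride is undecane.
There is one C≡C triple bond, indicated by the ending -yne.
Choose the numbering such that numbering from this end puts the triple bond at C-3 rather than C-8.
This places the triple bond between C-3 and C-4; an ethyl group at C-8.
The name is 8-ethylundec-3-yne.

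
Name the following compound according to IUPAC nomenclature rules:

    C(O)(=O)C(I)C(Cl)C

3-chloro-2-iodobutanoic acid

Counting along the main chain through the –COOH group gives 4 carbons: the parent is butane.
A carboxylic acid (terminal –COOH) is the principal characteristic group, giving the suffix -oic acid.
The numbering direction is chosen so that the carboxylic acid carbon is C-1 by definition.
That gives a chloro group at C-3; an iodo group at C-2.
Substituent prefixes are cited in alphabetical order (multiplying prefixes like di-/tri- are ignored for ordering).
Putting it together: 3-chloro-2-iodobutanoic acid.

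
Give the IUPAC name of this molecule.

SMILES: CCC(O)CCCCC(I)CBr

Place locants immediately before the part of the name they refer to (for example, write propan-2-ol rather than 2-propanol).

9-bromo-8-iodononan-3-ol

The longest chain bearing the –OH group is 9 carbons long (nonane).
The highest-priority functional group is an alcohol (–OH), so the name ends in -ol.
Number the chain so that numbering from this end puts the hydroxyl group at C-3 rather than C-7.
This places the hydroxyl at C-3; a bromo group at C-9; an iodo group at C-8.
Prefixes are listed alphabetically: bromo, iodo.
Assembling the pieces gives 9-bromo-8-iodononan-3-ol.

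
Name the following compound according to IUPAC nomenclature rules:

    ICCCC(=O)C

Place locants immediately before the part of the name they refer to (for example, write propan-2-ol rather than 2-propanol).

Counting along the main chain through the carbonyl gives 5 carbons: the parent is pentane.
A ketone (C=O on an internal carbon) is the principal characteristic group, giving the suffix -one.
The numbering direction is chosen so that numbering from this end puts the carbonyl group at C-2 rather than C-4.
That gives the carbonyl at C-2; an iodo group at C-5.
Putting it together: 5-iodopentan-2-one.

5-iodopentan-2-one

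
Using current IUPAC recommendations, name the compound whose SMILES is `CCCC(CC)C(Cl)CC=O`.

3-chloro-4-ethylheptanal

Counting along the main chain through the –CHO group gives 7 carbons: the parent is heptane.
The highest-priority functional group is an aldehyde (terminal –CHO), so the name ends in -al.
The numbering direction is chosen so that the aldehyde carbon is C-1 by definition.
That gives a chloro group at C-3; an ethyl group at C-4.
The substituents are ordered alphabetically, ignoring any di-/tri- multipliers.
The name is 3-chloro-4-ethylheptanal.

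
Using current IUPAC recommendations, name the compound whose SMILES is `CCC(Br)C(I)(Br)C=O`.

2,3-dibromo-2-iodopentanal

The longest carbon chain that includes the –CHO group has 5 carbons, so the parent hydride is pentane.
The highest-priority functional group is an aldehyde (terminal –CHO), so the name ends in -al.
The numbering direction is chosen so that the aldehyde carbon is C-1 by definition.
That gives bromo groups at C-2 and C-3; an iodo group at C-2.
The substituents are ordered alphabetically, ignoring any di-/tri- multipliers.
The name is 2,3-dibromo-2-iodopentanal.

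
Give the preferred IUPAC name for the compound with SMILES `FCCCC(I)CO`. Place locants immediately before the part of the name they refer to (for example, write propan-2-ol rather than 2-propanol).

The longest chain bearing the –OH group is 5 carbons long (pentane).
An alcohol (–OH) is the principal characteristic group, giving the suffix -ol.
Number the chain so that numbering from this end puts the hydroxyl group at C-1 rather than C-5.
This places the hydroxyl at C-1; a fluoro group at C-5; an iodo group at C-2.
Substituent prefixes are cited in alphabetical order (multiplying prefixes like di-/tri- are ignored for ordering).
The name is 5-fluoro-2-iodopentan-1-ol.

5-fluoro-2-iodopentan-1-ol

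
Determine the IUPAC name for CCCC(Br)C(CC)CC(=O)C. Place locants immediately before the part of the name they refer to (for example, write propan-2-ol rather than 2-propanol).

The longest chain bearing the carbonyl is 8 carbons long (octane).
A ketone (C=O on an internal carbon) is the principal characteristic group, giving the suffix -one.
Number the chain so that numbering from this end puts the carbonyl group at C-2 rather than C-7.
That gives the carbonyl at C-2; a bromo group at C-5; an ethyl group at C-4.
Substituent prefixes are cited in alphabetical order (multiplying prefixes like di-/tri- are ignored for ordering).
The name is 5-bromo-4-ethyloctan-2-one.

5-bromo-4-ethyloctan-2-one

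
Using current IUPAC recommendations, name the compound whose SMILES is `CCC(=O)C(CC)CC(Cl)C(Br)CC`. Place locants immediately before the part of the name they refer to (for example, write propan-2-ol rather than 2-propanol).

The longest chain bearing the carbonyl is 9 carbons long (nonane).
A ketone (C=O on an internal carbon) is the principal characteristic group, giving the suffix -one.
The numbering direction is chosen so that numbering from this end puts the carbonyl group at C-3 rather than C-7.
This places the carbonyl at C-3; a bromo group at C-7; a chloro group at C-6; an ethyl group at C-4.
Prefixes are listed alphabetically: bromo, chloro, ethyl.
Assembling the pieces gives 7-bromo-6-chloro-4-ethylnonan-3-one.

7-bromo-6-chloro-4-ethylnonan-3-one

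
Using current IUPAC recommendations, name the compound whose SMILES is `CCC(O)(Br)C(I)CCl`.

3-bromo-1-chloro-2-iodopentan-3-ol

The longest chain bearing the –OH group is 5 carbons long (pentane).
The principal characteristic group is an alcohol (–OH), named with the suffix -ol.
The numbering direction is chosen so that the substituent locant set {1,2,3} is lower than {3,4,5} at the first point of difference.
With this numbering: the hydroxyl at C-3; a bromo group at C-3; a chloro group at C-1; an iodo group at C-2.
Prefixes are listed alphabetically: bromo, chloro, iodo.
Assembling the pieces gives 3-bromo-1-chloro-2-iodopentan-3-ol.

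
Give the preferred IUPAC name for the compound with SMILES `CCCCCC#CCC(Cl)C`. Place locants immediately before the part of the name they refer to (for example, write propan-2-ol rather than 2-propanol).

2-chlorodec-4-yne

Counting along the main chain through the multiple bond gives 10 carbons: the parent is decane.
The chain contains a C≡C triple bond, so the unsaturation ending is -yne.
Number the chain so that numbering from this end puts the triple bond at C-4 rather than C-6.
That gives the triple bond between C-4 and C-5; a chloro group at C-2.
Putting it together: 2-chlorodec-4-yne.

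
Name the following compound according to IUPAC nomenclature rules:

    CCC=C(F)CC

The longest carbon chain that includes the multiple bond has 6 carbons, so the parent hydride is hexane.
A C=C double bond in the chain gives the infix -ene-.
Number the chain so that the substituent locant set {3} is lower than {4} at the first point of difference.
That gives the double bond between C-3 and C-4; a fluoro group at C-3.
Assembling the pieces gives 3-fluorohex-3-ene.

3-fluorohex-3-ene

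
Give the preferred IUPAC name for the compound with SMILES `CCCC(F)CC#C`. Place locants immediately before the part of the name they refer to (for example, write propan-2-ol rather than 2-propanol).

The longest carbon chain that includes the multiple bond has 7 carbons, so the parent hydride is heptane.
There is one C≡C triple bond, indicated by the ending -yne.
Choose the numbering such that numbering from this end puts the triple bond at C-1 rather than C-6.
This places the triple bond between C-1 and C-2; a fluoro group at C-4.
Putting it together: 4-fluorohept-1-yne.

4-fluorohept-1-yne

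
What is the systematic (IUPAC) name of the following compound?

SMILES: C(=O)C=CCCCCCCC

dec-2-enal

The longest chain bearing the –CHO group and the multiple bond is 10 carbons long (decane).
The principal characteristic group is an aldehyde (terminal –CHO), named with the suffix -al.
There is one C=C double bond, indicated by the ending -ene.
Choose the numbering such that the aldehyde carbon is C-1 by definition.
This places the double bond between C-2 and C-3.
The name is dec-2-enal.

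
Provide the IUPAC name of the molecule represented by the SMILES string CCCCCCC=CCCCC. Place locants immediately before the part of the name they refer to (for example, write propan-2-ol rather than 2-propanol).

dodec-5-ene

The longest carbon chain that includes the multiple bond has 12 carbons, so the parent hydride is dodecane.
The chain contains a C=C double bond, so the unsaturation ending is -ene.
Number the chain so that numbering from this end puts the double bond at C-5 rather than C-7.
This places the double bond between C-5 and C-6.
Assembling the pieces gives dodec-5-ene.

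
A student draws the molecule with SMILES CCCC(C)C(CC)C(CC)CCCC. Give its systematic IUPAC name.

5,6-diethyl-4-methyldecane

The longest continuous carbon chain has 10 atoms, so the parent hydride is decane.
Choose the numbering such that the substituent locant set {4,5,6} is lower than {5,6,7} at the first point of difference.
With this numbering: ethyl groups at C-5 and C-6; a methyl group at C-4.
Substituent prefixes are cited in alphabetical order (multiplying prefixes like di-/tri- are ignored for ordering).
Putting it together: 5,6-diethyl-4-methyldecane.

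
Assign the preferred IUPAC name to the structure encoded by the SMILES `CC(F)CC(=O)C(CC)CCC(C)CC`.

The longest carbon chain that includes the carbonyl has 10 carbons, so the parent hydride is decane.
The principal characteristic group is a ketone (C=O on an internal carbon), named with the suffix -one.
Number the chain so that numbering from this end puts the carbonyl group at C-4 rather than C-7.
This places the carbonyl at C-4; an ethyl group at C-5; a fluoro group at C-2; a methyl group at C-8.
Prefixes are listed alphabetically: ethyl, fluoro, methyl.
Assembling the pieces gives 5-ethyl-2-fluoro-8-methyldecan-4-one.

5-ethyl-2-fluoro-8-methyldecan-4-one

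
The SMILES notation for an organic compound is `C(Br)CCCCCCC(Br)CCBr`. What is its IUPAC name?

1,3,10-tribromodecane

The parent chain contains 10 carbons (decane).
Number the chain so that the substituent locant set {1,3,10} is lower than {1,8,10} at the first point of difference.
This places bromo groups at C-1 and C-3 and C-10.
The name is 1,3,10-tribromodecane.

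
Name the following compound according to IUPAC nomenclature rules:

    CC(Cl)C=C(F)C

4-chloro-2-fluoropent-2-ene

Counting along the main chain through the multiple bond gives 5 carbons: the parent is pentane.
The chain contains a C=C double bond, so the unsaturation ending is -ene.
The numbering direction is chosen so that numbering from this end puts the double bond at C-2 rather than C-3.
That gives the double bond between C-2 and C-3; a chloro group at C-4; a fluoro group at C-2.
The substituents are ordered alphabetically, ignoring any di-/tri- multipliers.
Putting it together: 4-chloro-2-fluoropent-2-ene.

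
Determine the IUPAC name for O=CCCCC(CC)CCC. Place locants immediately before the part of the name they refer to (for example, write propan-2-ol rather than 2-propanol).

Counting along the main chain through the –CHO group gives 8 carbons: the parent is octane.
The highest-priority functional group is an aldehyde (terminal –CHO), so the name ends in -al.
The numbering direction is chosen so that the aldehyde carbon is C-1 by definition.
This places an ethyl group at C-5.
The name is 5-ethyloctanal.

5-ethyloctanal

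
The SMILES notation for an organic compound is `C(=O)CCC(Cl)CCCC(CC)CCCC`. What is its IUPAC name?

4-chloro-8-ethyldodecanal

The longest carbon chain that includes the –CHO group has 12 carbons, so the parent hydride is dodecane.
The principal characteristic group is an aldehyde (terminal –CHO), named with the suffix -al.
Number the chain so that the aldehyde carbon is C-1 by definition.
With this numbering: a chloro group at C-4; an ethyl group at C-8.
Prefixes are listed alphabetically: chloro, ethyl.
Assembling the pieces gives 4-chloro-8-ethyldodecanal.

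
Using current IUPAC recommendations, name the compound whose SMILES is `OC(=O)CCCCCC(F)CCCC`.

7-fluoroundecanoic acid

The longest chain bearing the –COOH group is 11 carbons long (undecane).
The highest-priority functional group is a carboxylic acid (terminal –COOH), so the name ends in -oic acid.
Choose the numbering such that the carboxylic acid carbon is C-1 by definition.
That gives a fluoro group at C-7.
Putting it together: 7-fluoroundecanoic acid.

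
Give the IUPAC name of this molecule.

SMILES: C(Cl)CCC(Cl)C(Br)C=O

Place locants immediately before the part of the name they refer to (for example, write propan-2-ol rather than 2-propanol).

The longest carbon chain that includes the –CHO group has 6 carbons, so the parent hydride is hexane.
An aldehyde (terminal –CHO) is the principal characteristic group, giving the suffix -al.
Choose the numbering such that the aldehyde carbon is C-1 by definition.
With this numbering: a bromo group at C-2; chloro groups at C-3 and C-6.
Prefixes are listed alphabetically: bromo, chloro.
Putting it together: 2-bromo-3,6-dichlorohexanal.

2-bromo-3,6-dichlorohexanal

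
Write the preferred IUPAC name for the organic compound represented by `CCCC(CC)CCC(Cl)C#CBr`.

The longest chain bearing the multiple bond is 9 carbons long (nonane).
There is one C≡C triple bond, indicated by the ending -yne.
Number the chain so that numbering from this end puts the triple bond at C-1 rather than C-8.
With this numbering: the triple bond between C-1 and C-2; a bromo group at C-1; a chloro group at C-3; an ethyl group at C-6.
Prefixes are listed alphabetically: bromo, chloro, ethyl.
The name is 1-bromo-3-chloro-6-ethylnon-1-yne.

1-bromo-3-chloro-6-ethylnon-1-yne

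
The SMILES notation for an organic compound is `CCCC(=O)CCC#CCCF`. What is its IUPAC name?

10-fluorodec-7-yn-4-one

The longest chain bearing the carbonyl and the multiple bond is 10 carbons long (decane).
A ketone (C=O on an internal carbon) is the principal characteristic group, giving the suffix -one.
There is one C≡C triple bond, indicated by the ending -yne.
Number the chain so that numbering from this end puts the carbonyl group at C-4 rather than C-7.
That gives the carbonyl at C-4; the triple bond between C-7 and C-8; a fluoro group at C-10.
The name is 10-fluorodec-7-yn-4-one.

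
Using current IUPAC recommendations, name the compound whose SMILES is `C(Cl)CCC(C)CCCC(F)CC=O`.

10-chloro-3-fluoro-7-methyldecanal

The longest chain bearing the –CHO group is 10 carbons long (decane).
The highest-priority functional group is an aldehyde (terminal –CHO), so the name ends in -al.
Choose the numbering such that the aldehyde carbon is C-1 by definition.
This places a chloro group at C-10; a fluoro group at C-3; a methyl group at C-7.
Prefixes are listed alphabetically: chloro, fluoro, methyl.
Assembling the pieces gives 10-chloro-3-fluoro-7-methyldecanal.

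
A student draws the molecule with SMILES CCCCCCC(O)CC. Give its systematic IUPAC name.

nonan-3-ol

Counting along the main chain through the –OH group gives 9 carbons: the parent is nonane.
The principal characteristic group is an alcohol (–OH), named with the suffix -ol.
Number the chain so that numbering from this end puts the hydroxyl group at C-3 rather than C-7.
This places the hydroxyl at C-3.
The name is nonan-3-ol.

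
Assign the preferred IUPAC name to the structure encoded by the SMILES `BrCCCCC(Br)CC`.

The longest carbon chain is 7 atoms: the parent is heptane.
The numbering direction is chosen so that the substituent locant set {1,5} is lower than {3,7} at the first point of difference.
With this numbering: bromo groups at C-1 and C-5.
Putting it together: 1,5-dibromoheptane.

1,5-dibromoheptane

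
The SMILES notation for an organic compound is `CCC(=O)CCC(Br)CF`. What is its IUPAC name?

Counting along the main chain through the carbonyl gives 7 carbons: the parent is heptane.
The highest-priority functional group is a ketone (C=O on an internal carbon), so the name ends in -one.
Choose the numbering such that numbering from this end puts the carbonyl group at C-3 rather than C-5.
That gives the carbonyl at C-3; a bromo group at C-6; a fluoro group at C-7.
The substituents are ordered alphabetically, ignoring any di-/tri- multipliers.
Assembling the pieces gives 6-bromo-7-fluoroheptan-3-one.

6-bromo-7-fluoroheptan-3-one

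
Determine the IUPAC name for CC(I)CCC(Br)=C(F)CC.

4-bromo-3-fluoro-7-iodooct-3-ene

Counting along the main chain through the multiple bond gives 8 carbons: the parent is octane.
There is one C=C double bond, indicated by the ending -ene.
The numbering direction is chosen so that numbering from this end puts the double bond at C-3 rather than C-5.
With this numbering: the double bond between C-3 and C-4; a bromo group at C-4; a fluoro group at C-3; an iodo group at C-7.
The substituents are ordered alphabetically, ignoring any di-/tri- multipliers.
Assembling the pieces gives 4-bromo-3-fluoro-7-iodooct-3-ene.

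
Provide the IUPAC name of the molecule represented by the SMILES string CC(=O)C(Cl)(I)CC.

The longest carbon chain that includes the carbonyl has 5 carbons, so the parent hydride is pentane.
The highest-priority functional group is a ketone (C=O on an internal carbon), so the name ends in -one.
Choose the numbering such that numbering from this end puts the carbonyl group at C-2 rather than C-4.
With this numbering: the carbonyl at C-2; a chloro group at C-3; an iodo group at C-3.
Substituent prefixes are cited in alphabetical order (multiplying prefixes like di-/tri- are ignored for ordering).
The name is 3-chloro-3-iodopentan-2-one.

3-chloro-3-iodopentan-2-one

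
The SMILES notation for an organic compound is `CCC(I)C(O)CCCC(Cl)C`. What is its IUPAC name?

8-chloro-3-iodononan-4-ol

Counting along the main chain through the –OH group gives 9 carbons: the parent is nonane.
The highest-priority functional group is an alcohol (–OH), so the name ends in -ol.
The numbering direction is chosen so that numbering from this end puts the hydroxyl group at C-4 rather than C-6.
That gives the hydroxyl at C-4; a chloro group at C-8; an iodo group at C-3.
Substituent prefixes are cited in alphabetical order (multiplying prefixes like di-/tri- are ignored for ordering).
The name is 8-chloro-3-iodononan-4-ol.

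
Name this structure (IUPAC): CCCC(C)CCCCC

The parent chain contains 9 carbons (nonane).
Choose the numbering such that the substituent locant set {4} is lower than {6} at the first point of difference.
This places a methyl group at C-4.
Assembling the pieces gives 4-methylnonane.

4-methylnonane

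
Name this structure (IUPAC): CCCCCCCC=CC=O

The longest chain bearing the –CHO group and the multiple bond is 10 carbons long (decane).
The highest-priority functional group is an aldehyde (terminal –CHO), so the name ends in -al.
A C=C double bond in the chain gives the infix -ene-.
Choose the numbering such that the aldehyde carbon is C-1 by definition.
With this numbering: the double bond between C-2 and C-3.
Assembling the pieces gives dec-2-enal.

dec-2-enal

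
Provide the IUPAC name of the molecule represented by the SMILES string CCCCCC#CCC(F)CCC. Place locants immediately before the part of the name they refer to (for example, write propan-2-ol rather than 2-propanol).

The longest carbon chain that includes the multiple bond has 12 carbons, so the parent hydride is dodecane.
A C≡C triple bond in the chain gives the infix -yne-.
The numbering direction is chosen so that the substituent locant set {4} is lower than {9} at the first point of difference.
That gives the triple bond between C-6 and C-7; a fluoro group at C-4.
The name is 4-fluorododec-6-yne.

4-fluorododec-6-yne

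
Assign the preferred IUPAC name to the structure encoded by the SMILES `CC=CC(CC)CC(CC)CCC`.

The longest carbon chain that includes the multiple bond has 9 carbons, so the parent hydride is nonane.
A C=C double bond in the chain gives the infix -ene-.
Choose the numbering such that numbering from this end puts the double bond at C-2 rather than C-7.
That gives the double bond between C-2 and C-3; ethyl groups at C-4 and C-6.
The name is 4,6-diethylnon-2-ene.

4,6-diethylnon-2-ene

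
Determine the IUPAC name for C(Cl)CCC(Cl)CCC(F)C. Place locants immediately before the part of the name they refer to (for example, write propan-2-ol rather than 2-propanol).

1,4-dichloro-7-fluorooctane

The longest continuous carbon chain has 8 atoms, so the parent hydride is octane.
Choose the numbering such that the substituent locant set {1,4,7} is lower than {2,5,8} at the first point of difference.
With this numbering: chloro groups at C-1 and C-4; a fluoro group at C-7.
Substituent prefixes are cited in alphabetical order (multiplying prefixes like di-/tri- are ignored for ordering).
The name is 1,4-dichloro-7-fluorooctane.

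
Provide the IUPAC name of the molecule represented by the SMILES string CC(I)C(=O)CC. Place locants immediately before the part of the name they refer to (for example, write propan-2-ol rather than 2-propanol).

2-iodopentan-3-one

The longest carbon chain that includes the carbonyl has 5 carbons, so the parent hydride is pentane.
A ketone (C=O on an internal carbon) is the principal characteristic group, giving the suffix -one.
Number the chain so that the substituent locant set {2} is lower than {4} at the first point of difference.
This places the carbonyl at C-3; an iodo group at C-2.
Assembling the pieces gives 2-iodopentan-3-one.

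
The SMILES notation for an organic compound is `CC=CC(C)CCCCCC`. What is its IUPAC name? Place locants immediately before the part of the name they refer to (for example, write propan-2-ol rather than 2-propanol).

4-methyldec-2-ene

The longest carbon chain that includes the multiple bond has 10 carbons, so the parent hydride is decane.
There is one C=C double bond, indicated by the ending -ene.
The numbering direction is chosen so that numbering from this end puts the double bond at C-2 rather than C-8.
This places the double bond between C-2 and C-3; a methyl group at C-4.
Assembling the pieces gives 4-methyldec-2-ene.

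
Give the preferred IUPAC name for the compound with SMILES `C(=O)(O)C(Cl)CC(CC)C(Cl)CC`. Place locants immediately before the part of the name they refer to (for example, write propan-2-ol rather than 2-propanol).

2,5-dichloro-4-ethylheptanoic acid

Counting along the main chain through the –COOH group gives 7 carbons: the parent is heptane.
The highest-priority functional group is a carboxylic acid (terminal –COOH), so the name ends in -oic acid.
Number the chain so that the carboxylic acid carbon is C-1 by definition.
With this numbering: chloro groups at C-2 and C-5; an ethyl group at C-4.
The substituents are ordered alphabetically, ignoring any di-/tri- multipliers.
The name is 2,5-dichloro-4-ethylheptanoic acid.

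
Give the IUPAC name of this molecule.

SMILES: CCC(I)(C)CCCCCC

3-iodo-3-methylnonane

The parent chain contains 9 carbons (nonane).
Choose the numbering such that the substituent locant set {3,3} is lower than {7,7} at the first point of difference.
With this numbering: an iodo group at C-3; a methyl group at C-3.
The substituents are ordered alphabetically, ignoring any di-/tri- multipliers.
Putting it together: 3-iodo-3-methylnonane.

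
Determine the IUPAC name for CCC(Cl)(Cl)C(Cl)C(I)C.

The longest continuous carbon chain has 6 atoms, so the parent hydride is hexane.
The numbering direction is chosen so that the substituent locant set {2,3,4,4} is lower than {3,3,4,5} at the first point of difference.
That gives chloro groups at C-3 and C-4 (×2); an iodo group at C-2.
The substituents are ordered alphabetically, ignoring any di-/tri- multipliers.
The name is 3,4,4-trichloro-2-iodohexane.

3,4,4-trichloro-2-iodohexane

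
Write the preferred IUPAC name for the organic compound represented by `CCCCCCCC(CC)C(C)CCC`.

5-ethyl-4-methyldodecane

The parent chain contains 12 carbons (dodecane).
Number the chain so that the substituent locant set {4,5} is lower than {8,9} at the first point of difference.
This places an ethyl group at C-5; a methyl group at C-4.
The substituents are ordered alphabetically, ignoring any di-/tri- multipliers.
Putting it together: 5-ethyl-4-methyldodecane.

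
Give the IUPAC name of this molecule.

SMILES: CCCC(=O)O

The longest chain bearing the –COOH group is 4 carbons long (butane).
The highest-priority functional group is a carboxylic acid (terminal –COOH), so the name ends in -oic acid.
Choose the numbering such that the carboxylic acid carbon is C-1 by definition.
The name is butanoic acid.

butanoic acid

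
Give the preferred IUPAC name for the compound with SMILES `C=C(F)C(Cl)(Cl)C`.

3,3-dichloro-2-fluorobut-1-ene

The longest chain bearing the multiple bond is 4 carbons long (butane).
The chain contains a C=C double bond, so the unsaturation ending is -ene.
Number the chain so that numbering from this end puts the double bond at C-1 rather than C-3.
That gives the double bond between C-1 and C-2; two chloro groups at C-3; a fluoro group at C-2.
Substituent prefixes are cited in alphabetical order (multiplying prefixes like di-/tri- are ignored for ordering).
Assembling the pieces gives 3,3-dichloro-2-fluorobut-1-ene.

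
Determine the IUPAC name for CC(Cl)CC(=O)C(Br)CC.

Counting along the main chain through the carbonyl gives 7 carbons: the parent is heptane.
The principal characteristic group is a ketone (C=O on an internal carbon), named with the suffix -one.
Choose the numbering such that the substituent locant set {2,5} is lower than {3,6} at the first point of difference.
With this numbering: the carbonyl at C-4; a bromo group at C-5; a chloro group at C-2.
Substituent prefixes are cited in alphabetical order (multiplying prefixes like di-/tri- are ignored for ordering).
The name is 5-bromo-2-chloroheptan-4-one.

5-bromo-2-chloroheptan-4-one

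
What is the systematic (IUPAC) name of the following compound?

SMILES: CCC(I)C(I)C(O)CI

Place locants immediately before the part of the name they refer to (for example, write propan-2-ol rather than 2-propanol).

1,3,4-triiodohexan-2-ol

The longest carbon chain that includes the –OH group has 6 carbons, so the parent hydride is hexane.
The principal characteristic group is an alcohol (–OH), named with the suffix -ol.
The numbering direction is chosen so that numbering from this end puts the hydroxyl group at C-2 rather than C-5.
With this numbering: the hydroxyl at C-2; iodo groups at C-1 and C-3 and C-4.
Putting it together: 1,3,4-triiodohexan-2-ol.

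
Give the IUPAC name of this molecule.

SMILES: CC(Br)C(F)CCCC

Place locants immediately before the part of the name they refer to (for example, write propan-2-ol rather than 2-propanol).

The parent chain contains 7 carbons (heptane).
The numbering direction is chosen so that the substituent locant set {2,3} is lower than {5,6} at the first point of difference.
That gives a bromo group at C-2; a fluoro group at C-3.
Substituent prefixes are cited in alphabetical order (multiplying prefixes like di-/tri- are ignored for ordering).
The name is 2-bromo-3-fluoroheptane.

2-bromo-3-fluoroheptane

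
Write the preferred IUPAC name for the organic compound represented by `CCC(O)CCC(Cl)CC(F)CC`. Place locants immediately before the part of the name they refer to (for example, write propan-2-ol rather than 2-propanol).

Counting along the main chain through the –OH group gives 10 carbons: the parent is decane.
An alcohol (–OH) is the principal characteristic group, giving the suffix -ol.
Number the chain so that numbering from this end puts the hydroxyl group at C-3 rather than C-8.
This places the hydroxyl at C-3; a chloro group at C-6; a fluoro group at C-8.
The substituents are ordered alphabetically, ignoring any di-/tri- multipliers.
Putting it together: 6-chloro-8-fluorodecan-3-ol.

6-chloro-8-fluorodecan-3-ol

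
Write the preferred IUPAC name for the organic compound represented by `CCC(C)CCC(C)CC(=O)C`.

4,7-dimethylnonan-2-one

The longest carbon chain that includes the carbonyl has 9 carbons, so the parent hydride is nonane.
A ketone (C=O on an internal carbon) is the principal characteristic group, giving the suffix -one.
The numbering direction is chosen so that numbering from this end puts the carbonyl group at C-2 rather than C-8.
That gives the carbonyl at C-2; methyl groups at C-4 and C-7.
The name is 4,7-dimethylnonan-2-one.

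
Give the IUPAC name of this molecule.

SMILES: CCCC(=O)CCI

1-iodohexan-3-one

The longest chain bearing the carbonyl is 6 carbons long (hexane).
The highest-priority functional group is a ketone (C=O on an internal carbon), so the name ends in -one.
The numbering direction is chosen so that numbering from this end puts the carbonyl group at C-3 rather than C-4.
With this numbering: the carbonyl at C-3; an iodo group at C-1.
Assembling the pieces gives 1-iodohexan-3-one.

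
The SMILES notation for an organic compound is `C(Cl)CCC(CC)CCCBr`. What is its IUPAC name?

1-bromo-7-chloro-4-ethylheptane

The parent chain contains 7 carbons (heptane).
Choose the numbering such that the locant sets are identical either way, so the alphabetically earlier bromo substituent takes the lower locant (1 rather than 7).
That gives a bromo group at C-1; a chloro group at C-7; an ethyl group at C-4.
The substituents are ordered alphabetically, ignoring any di-/tri- multipliers.
Assembling the pieces gives 1-bromo-7-chloro-4-ethylheptane.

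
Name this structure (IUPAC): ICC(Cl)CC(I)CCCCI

The parent chain contains 8 carbons (octane).
Choose the numbering such that the substituent locant set {1,2,4,8} is lower than {1,5,7,8} at the first point of difference.
With this numbering: a chloro group at C-2; iodo groups at C-1 and C-4 and C-8.
Prefixes are listed alphabetically: chloro, iodo.
The name is 2-chloro-1,4,8-triiodooctane.

2-chloro-1,4,8-triiodooctane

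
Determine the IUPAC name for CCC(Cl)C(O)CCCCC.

The longest carbon chain that includes the –OH group has 9 carbons, so the parent hydride is nonane.
An alcohol (–OH) is the principal characteristic group, giving the suffix -ol.
The numbering direction is chosen so that numbering from this end puts the hydroxyl group at C-4 rather than C-6.
This places the hydroxyl at C-4; a chloro group at C-3.
Putting it together: 3-chlorononan-4-ol.

3-chlorononan-4-ol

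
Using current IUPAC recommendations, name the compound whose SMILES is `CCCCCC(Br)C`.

2-bromoheptane

The longest carbon chain is 7 atoms: the parent is heptane.
The numbering direction is chosen so that the substituent locant set {2} is lower than {6} at the first point of difference.
This places a bromo group at C-2.
Assembling the pieces gives 2-bromoheptane.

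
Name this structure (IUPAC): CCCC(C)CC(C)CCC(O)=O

4,6-dimethylnonanoic acid

The longest chain bearing the –COOH group is 9 carbons long (nonane).
The principal characteristic group is a carboxylic acid (terminal –COOH), named with the suffix -oic acid.
Choose the numbering such that the carboxylic acid carbon is C-1 by definition.
That gives methyl groups at C-4 and C-6.
Putting it together: 4,6-dimethylnonanoic acid.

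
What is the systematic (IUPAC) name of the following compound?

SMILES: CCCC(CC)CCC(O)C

The longest chain bearing the –OH group is 8 carbons long (octane).
An alcohol (–OH) is the principal characteristic group, giving the suffix -ol.
Choose the numbering such that numbering from this end puts the hydroxyl group at C-2 rather than C-7.
With this numbering: the hydroxyl at C-2; an ethyl group at C-5.
The name is 5-ethyloctan-2-ol.

5-ethyloctan-2-ol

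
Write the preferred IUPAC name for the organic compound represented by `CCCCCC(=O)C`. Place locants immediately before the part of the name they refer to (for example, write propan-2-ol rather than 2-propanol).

heptan-2-one

Counting along the main chain through the carbonyl gives 7 carbons: the parent is heptane.
The principal characteristic group is a ketone (C=O on an internal carbon), named with the suffix -one.
Choose the numbering such that numbering from this end puts the carbonyl group at C-2 rather than C-6.
With this numbering: the carbonyl at C-2.
Assembling the pieces gives heptan-2-one.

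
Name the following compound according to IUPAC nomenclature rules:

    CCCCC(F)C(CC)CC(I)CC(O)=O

The longest chain bearing the –COOH group is 10 carbons long (decane).
The principal characteristic group is a carboxylic acid (terminal –COOH), named with the suffix -oic acid.
Choose the numbering such that the carboxylic acid carbon is C-1 by definition.
This places an ethyl group at C-5; a fluoro group at C-6; an iodo group at C-3.
Substituent prefixes are cited in alphabetical order (multiplying prefixes like di-/tri- are ignored for ordering).
Assembling the pieces gives 5-ethyl-6-fluoro-3-iododecanoic acid.

5-ethyl-6-fluoro-3-iododecanoic acid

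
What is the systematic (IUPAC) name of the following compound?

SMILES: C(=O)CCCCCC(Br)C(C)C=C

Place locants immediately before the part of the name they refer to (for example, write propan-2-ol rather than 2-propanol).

7-bromo-8-methyldec-9-enal

Counting along the main chain through the –CHO group and the multiple bond gives 10 carbons: the parent is decane.
The highest-priority functional group is an aldehyde (terminal –CHO), so the name ends in -al.
There is one C=C double bond, indicated by the ending -ene.
The numbering direction is chosen so that the aldehyde carbon is C-1 by definition.
This places the double bond between C-9 and C-10; a bromo group at C-7; a methyl group at C-8.
The substituents are ordered alphabetically, ignoring any di-/tri- multipliers.
Assembling the pieces gives 7-bromo-8-methyldec-9-enal.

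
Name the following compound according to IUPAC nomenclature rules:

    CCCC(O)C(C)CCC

5-methyloctan-4-ol

The longest carbon chain that includes the –OH group has 8 carbons, so the parent hydride is octane.
An alcohol (–OH) is the principal characteristic group, giving the suffix -ol.
Choose the numbering such that numbering from this end puts the hydroxyl group at C-4 rather than C-5.
With this numbering: the hydroxyl at C-4; a methyl group at C-5.
Assembling the pieces gives 5-methyloctan-4-ol.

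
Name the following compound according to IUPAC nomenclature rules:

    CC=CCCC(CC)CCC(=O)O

The longest carbon chain that includes the –COOH group and the multiple bond has 9 carbons, so the parent hydride is nonane.
A carboxylic acid (terminal –COOH) is the principal characteristic group, giving the suffix -oic acid.
The chain contains a C=C double bond, so the unsaturation ending is -ene.
Choose the numbering such that the carboxylic acid carbon is C-1 by definition.
That gives the double bond between C-7 and C-8; an ethyl group at C-4.
Putting it together: 4-ethylnon-7-enoic acid.

4-ethylnon-7-enoic acid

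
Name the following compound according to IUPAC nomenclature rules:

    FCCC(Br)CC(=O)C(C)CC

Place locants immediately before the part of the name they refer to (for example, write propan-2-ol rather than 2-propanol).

The longest chain bearing the carbonyl is 8 carbons long (octane).
The principal characteristic group is a ketone (C=O on an internal carbon), named with the suffix -one.
Number the chain so that numbering from this end puts the carbonyl group at C-4 rather than C-5.
With this numbering: the carbonyl at C-4; a bromo group at C-6; a fluoro group at C-8; a methyl group at C-3.
Prefixes are listed alphabetically: bromo, fluoro, methyl.
Putting it together: 6-bromo-8-fluoro-3-methyloctan-4-one.

6-bromo-8-fluoro-3-methyloctan-4-one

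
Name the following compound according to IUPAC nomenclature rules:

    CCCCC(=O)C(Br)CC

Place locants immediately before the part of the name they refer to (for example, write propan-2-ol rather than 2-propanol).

3-bromooctan-4-one

The longest chain bearing the carbonyl is 8 carbons long (octane).
The principal characteristic group is a ketone (C=O on an internal carbon), named with the suffix -one.
Number the chain so that numbering from this end puts the carbonyl group at C-4 rather than C-5.
This places the carbonyl at C-4; a bromo group at C-3.
Putting it together: 3-bromooctan-4-one.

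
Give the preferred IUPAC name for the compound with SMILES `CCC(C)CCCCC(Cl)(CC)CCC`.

The longest continuous carbon chain has 11 atoms, so the parent hydride is undecane.
Choose the numbering such that the substituent locant set {3,8,8} is lower than {4,4,9} at the first point of difference.
With this numbering: a chloro group at C-8; an ethyl group at C-8; a methyl group at C-3.
Substituent prefixes are cited in alphabetical order (multiplying prefixes like di-/tri- are ignored for ordering).
The name is 8-chloro-8-ethyl-3-methylundecane.

8-chloro-8-ethyl-3-methylundecane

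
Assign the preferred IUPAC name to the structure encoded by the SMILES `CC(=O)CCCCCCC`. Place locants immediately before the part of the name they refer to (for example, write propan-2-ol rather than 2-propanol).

nonan-2-one

The longest chain bearing the carbonyl is 9 carbons long (nonane).
A ketone (C=O on an internal carbon) is the principal characteristic group, giving the suffix -one.
The numbering direction is chosen so that numbering from this end puts the carbonyl group at C-2 rather than C-8.
That gives the carbonyl at C-2.
The name is nonan-2-one.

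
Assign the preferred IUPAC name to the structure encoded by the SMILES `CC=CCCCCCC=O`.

non-7-enal

Counting along the main chain through the –CHO group and the multiple bond gives 9 carbons: the parent is nonane.
An aldehyde (terminal –CHO) is the principal characteristic group, giving the suffix -al.
A C=C double bond in the chain gives the infix -ene-.
The numbering direction is chosen so that the aldehyde carbon is C-1 by definition.
That gives the double bond between C-7 and C-8.
Putting it together: non-7-enal.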